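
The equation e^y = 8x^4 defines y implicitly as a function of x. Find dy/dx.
Apply d/dx to both sides, remembering that y depends on x. Each occurrence of y therefore brings in a y' = dy/dx via the chain rule.

With F(x, y) equal to the left-hand side minus the right, differentiate F term by term:
  d/dx[-8x^4] = -32x^3
  d/dx[e^(y)] = y'·e^(y)
Adding these up, d/dx[F] = 0 becomes
  (-32x^3) + (e^(y))·y' = 0,
so isolating y',
  dy/dx = -(-32x^3)/(e^(y)) = 32x^3e^(-y)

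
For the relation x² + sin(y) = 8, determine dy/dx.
Apply d/dx to both sides, remembering that y depends on x. Each occurrence of y therefore brings in a y' = dy/dx via the chain rule.

With F(x, y) equal to the left-hand side minus the right, differentiate F term by term:
  d/dx[x^2] = 2x
  d/dx[sin(y)] = y'·cos(y)
  d/dx[-8] = 0
Adding these up, d/dx[F] = 0 becomes
  (2x) + (cos(y))·y' = 0,
so isolating y',
  dy/dx = -(2x)/(cos(y)) = -2x/cos(y)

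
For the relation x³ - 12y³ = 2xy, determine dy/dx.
Take d/dx of both sides. Since y is implicitly a function of x, the chain rule attaches a y' = dy/dx factor whenever we differentiate through y.

Set F(x, y) = (left side) − (right side), so the curve is F = 0. Differentiating each term of F:
  d/dx[x^3] = 3x^2
  d/dx[-2xy] = -2x·y' - 2y
  d/dx[-12y^3] = -36y^2·y'

Collecting, the y'-free part is the partial derivative in x and the y' coefficient is the partial derivative in y:
  ∂F/∂x = 3x^2 - 2y
  ∂F/∂y = -2x - 36y^2

so d/dx[F(x, y(x))] = ∂F/∂x + (∂F/∂y)·y' = 0. Rearranging,
  dy/dx = -(∂F/∂x)/(∂F/∂y) = -(3x^2 - 2y)/(-2x - 36y^2) = (3x^2/2 - y)/(x + 18y^2)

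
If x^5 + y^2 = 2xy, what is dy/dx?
Apply d/dx to both sides, remembering that y depends on x. Each occurrence of y therefore brings in a y' = dy/dx via the chain rule.

With F(x, y) equal to the left-hand side minus the right, differentiate F term by term:
  d/dx[x^5] = 5x^4
  d/dx[-2xy] = -2x·y' - 2y
  d/dx[y^2] = 2y·y'
Adding these up, d/dx[F] = 0 becomes
  (5x^4 - 2y) + (-2x + 2y)·y' = 0,
so isolating y',
  dy/dx = -(5x^4 - 2y)/(-2x + 2y) = (5x^4/2 - y)/(x - y)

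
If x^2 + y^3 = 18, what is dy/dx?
Differentiate the relation implicitly: treat y = y(x) and apply the chain rule, so every y-derivative picks up a y' = dy/dx factor.

With everything moved to the left-hand side, differentiate term by term:
  d/dx[x^2] = 2x
  d/dx[y^3] = 3y^2·y'
  d/dx[-18] = 0

Separating the contributions that come from x directly and those that come through y:
  without y':      2x
  multiplying y':  3y^2

so (2x) + (3y^2)·y' = 0, and therefore
  dy/dx = -(2x)/(3y^2) = -2x/(3y^2)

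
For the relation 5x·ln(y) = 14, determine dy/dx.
Differentiate both sides with respect to x, treating y as y(x). By the chain rule, any term containing y contributes a factor of y' = dy/dx when we differentiate it.

Move every term to one side and write the relation as F(x, y) = 0. Term by term,
  d/dx[5x·ln(y)] = 5x·y'/y + 5ln(y)
  d/dx[-14] = 0

The pieces without y' make up ∂F/∂x and the coefficient of y' is ∂F/∂y:
  ∂F/∂x = 5ln(y),
  ∂F/∂y = 5x/y.

Since d/dx[F] = ∂F/∂x + (∂F/∂y)·y' = 0, solve for y':
  (∂F/∂y)·y' = -∂F/∂x
  dy/dx = -(∂F/∂x)/(∂F/∂y) = -(5ln(y))/(5x/y) = -y·ln(y)/x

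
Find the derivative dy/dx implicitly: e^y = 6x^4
Take d/dx of both sides. Since y is implicitly a function of x, the chain rule attaches a y' = dy/dx factor whenever we differentiate through y.

Set F(x, y) = (left side) − (right side), so the curve is F = 0. Differentiating each term of F:
  d/dx[-6x^4] = -24x^3
  d/dx[e^(y)] = y'·e^(y)

Collecting, the y'-free part is the partial derivative in x and the y' coefficient is the partial derivative in y:
  ∂F/∂x = -24x^3
  ∂F/∂y = e^(y)

so d/dx[F(x, y(x))] = ∂F/∂x + (∂F/∂y)·y' = 0. Rearranging,
  dy/dx = -(∂F/∂x)/(∂F/∂y) = -(-24x^3)/(e^(y)) = 24x^3e^(-y)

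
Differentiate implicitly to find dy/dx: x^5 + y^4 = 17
Differentiate both sides with respect to x, treating y as y(x). By the chain rule, any term containing y contributes a factor of y' = dy/dx when we differentiate it.

Move every term to one side and write the relation as F(x, y) = 0. Term by term,
  d/dx[x^5] = 5x^4
  d/dx[y^4] = 4y^3·y'
  d/dx[-17] = 0

The pieces without y' make up ∂F/∂x and the coefficient of y' is ∂F/∂y:
  ∂F/∂x = 5x^4,
  ∂F/∂y = 4y^3.

Since d/dx[F] = ∂F/∂x + (∂F/∂y)·y' = 0, solve for y':
  (∂F/∂y)·y' = -∂F/∂x
  dy/dx = -(∂F/∂x)/(∂F/∂y) = -(5x^4)/(4y^3) = -5x^4/(4y^3)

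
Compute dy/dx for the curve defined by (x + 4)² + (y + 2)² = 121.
Take d/dx of both sides. Since y is implicitly a function of x, the chain rule attaches a y' = dy/dx factor whenever we differentiate through y.

Set F(x, y) = (left side) − (right side), so the curve is F = 0. Differentiating each term of F:
  d/dx[(x + 4)^2] = 2x + 8
  d/dx[(y + 2)^2] = 2·y'(y + 2)
  d/dx[-121] = 0

Collecting, the y'-free part is the partial derivative in x and the y' coefficient is the partial derivative in y:
  ∂F/∂x = 2x + 8
  ∂F/∂y = 2y + 4

so d/dx[F(x, y(x))] = ∂F/∂x + (∂F/∂y)·y' = 0. Rearranging,
  dy/dx = -(∂F/∂x)/(∂F/∂y) = -(2x + 8)/(2y + 4) = (-x - 4)/(y + 2)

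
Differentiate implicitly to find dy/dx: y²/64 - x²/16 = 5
Take d/dx of both sides. Since y is implicitly a function of x, the chain rule attaches a y' = dy/dx factor whenever we differentiate through y.

Set F(x, y) = (left side) − (right side), so the curve is F = 0. Differentiating each term of F:
  d/dx[-x^2/16] = -x/8
  d/dx[y^2/64] = y·y'/32
  d/dx[-5] = 0

Collecting, the y'-free part is the partial derivative in x and the y' coefficient is the partial derivative in y:
  ∂F/∂x = -x/8
  ∂F/∂y = y/32

so d/dx[F(x, y(x))] = ∂F/∂x + (∂F/∂y)·y' = 0. Rearranging,
  dy/dx = -(∂F/∂x)/(∂F/∂y) = -(-x/8)/(y/32) = 4x/y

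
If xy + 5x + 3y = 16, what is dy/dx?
Apply d/dx to both sides, remembering that y depends on x. Each occurrence of y therefore brings in a y' = dy/dx via the chain rule.

With F(x, y) equal to the left-hand side minus the right, differentiate F term by term:
  d/dx[xy] = x·y' + y
  d/dx[5x] = 5
  d/dx[3y] = 3·y'
  d/dx[-16] = 0
Adding these up, d/dx[F] = 0 becomes
  (y + 5) + (x + 3)·y' = 0,
so isolating y',
  dy/dx = -(y + 5)/(x + 3) = (-y - 5)/(x + 3)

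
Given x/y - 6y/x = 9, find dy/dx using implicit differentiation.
Differentiate the relation implicitly: treat y = y(x) and apply the chain rule, so every y-derivative picks up a y' = dy/dx factor.

With everything moved to the left-hand side, differentiate term by term:
  d/dx[x/y] = -x·y'/y^2 + 1/y
  d/dx[-6y/x] = -6·y'/x + 6y/x^2
  d/dx[-9] = 0

Separating the contributions that come from x directly and those that come through y:
  without y':      1/y + 6y/x^2
  multiplying y':  -x/y^2 - 6/x

so (1/y + 6y/x^2) + (-x/y^2 - 6/x)·y' = 0, and therefore
  dy/dx = -(1/y + 6y/x^2)/(-x/y^2 - 6/x)
        = -((x^2 + 6y^2)/(x^2y))/(-(x^2 + 6y^2)/(xy^2)) = y/x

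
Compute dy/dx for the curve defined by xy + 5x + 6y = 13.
Differentiate both sides with respect to x, treating y as y(x). By the chain rule, any term containing y contributes a factor of y' = dy/dx when we differentiate it.

Move every term to one side and write the relation as F(x, y) = 0. Term by term,
  d/dx[xy] = x·y' + y
  d/dx[5x] = 5
  d/dx[6y] = 6·y'
  d/dx[-13] = 0

The pieces without y' make up ∂F/∂x and the coefficient of y' is ∂F/∂y:
  ∂F/∂x = y + 5,
  ∂F/∂y = x + 6.

Since d/dx[F] = ∂F/∂x + (∂F/∂y)·y' = 0, solve for y':
  (∂F/∂y)·y' = -∂F/∂x
  dy/dx = -(∂F/∂x)/(∂F/∂y) = -(y + 5)/(x + 6) = (-y - 5)/(x + 6)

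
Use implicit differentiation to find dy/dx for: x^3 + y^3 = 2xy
Differentiate both sides with respect to x, treating y as y(x). By the chain rule, any term containing y contributes a factor of y' = dy/dx when we differentiate it.

Move every term to one side and write the relation as F(x, y) = 0. Term by term,
  d/dx[x^3] = 3x^2
  d/dx[-2xy] = -2x·y' - 2y
  d/dx[y^3] = 3y^2·y'

The pieces without y' make up ∂F/∂x and the coefficient of y' is ∂F/∂y:
  ∂F/∂x = 3x^2 - 2y,
  ∂F/∂y = -2x + 3y^2.

Since d/dx[F] = ∂F/∂x + (∂F/∂y)·y' = 0, solve for y':
  (∂F/∂y)·y' = -∂F/∂x
  dy/dx = -(∂F/∂x)/(∂F/∂y) = -(3x^2 - 2y)/(-2x + 3y^2) = (3x^2 - 2y)/(2x - 3y^2)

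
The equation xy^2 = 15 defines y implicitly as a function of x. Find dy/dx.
Apply d/dx to both sides, remembering that y depends on x. Each occurrence of y therefore brings in a y' = dy/dx via the chain rule.

With F(x, y) equal to the left-hand side minus the right, differentiate F term by term:
  d/dx[xy^2] = 2xy·y' + y^2
  d/dx[-15] = 0
Adding these up, d/dx[F] = 0 becomes
  (y^2) + (2xy)·y' = 0,
so isolating y',
  dy/dx = -(y^2)/(2xy) = -y/(2x)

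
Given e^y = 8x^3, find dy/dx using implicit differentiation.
Differentiate the relation implicitly: treat y = y(x) and apply the chain rule, so every y-derivative picks up a y' = dy/dx factor.

With everything moved to the left-hand side, differentiate term by term:
  d/dx[-8x^3] = -24x^2
  d/dx[e^(y)] = y'·e^(y)

Separating the contributions that come from x directly and those that come through y:
  without y':      -24x^2
  multiplying y':  e^(y)

so (-24x^2) + (e^(y))·y' = 0, and therefore
  dy/dx = -(-24x^2)/(e^(y)) = 24x^2e^(-y)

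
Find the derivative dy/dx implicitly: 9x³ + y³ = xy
Differentiate both sides with respect to x, treating y as y(x). By the chain rule, any term containing y contributes a factor of y' = dy/dx when we differentiate it.

Move every term to one side and write the relation as F(x, y) = 0. Term by term,
  d/dx[9x^3] = 27x^2
  d/dx[-xy] = -x·y' - y
  d/dx[y^3] = 3y^2·y'

The pieces without y' make up ∂F/∂x and the coefficient of y' is ∂F/∂y:
  ∂F/∂x = 27x^2 - y,
  ∂F/∂y = -x + 3y^2.

Since d/dx[F] = ∂F/∂x + (∂F/∂y)·y' = 0, solve for y':
  (∂F/∂y)·y' = -∂F/∂x
  dy/dx = -(∂F/∂x)/(∂F/∂y) = -(27x^2 - y)/(-x + 3y^2) = (27x^2 - y)/(x - 3y^2)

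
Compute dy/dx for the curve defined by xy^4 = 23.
Differentiate both sides with respect to x, treating y as y(x). By the chain rule, any term containing y contributes a factor of y' = dy/dx when we differentiate it.

Move every term to one side and write the relation as F(x, y) = 0. Term by term,
  d/dx[xy^4] = 4xy^3·y' + y^4
  d/dx[-23] = 0

The pieces without y' make up ∂F/∂x and the coefficient of y' is ∂F/∂y:
  ∂F/∂x = y^4,
  ∂F/∂y = 4xy^3.

Since d/dx[F] = ∂F/∂x + (∂F/∂y)·y' = 0, solve for y':
  (∂F/∂y)·y' = -∂F/∂x
  dy/dx = -(∂F/∂x)/(∂F/∂y) = -(y^4)/(4xy^3) = -y/(4x)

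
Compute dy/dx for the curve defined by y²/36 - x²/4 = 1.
Differentiate both sides with respect to x, treating y as y(x). By the chain rule, any term containing y contributes a factor of y' = dy/dx when we differentiate it.

Move every term to one side and write the relation as F(x, y) = 0. Term by term,
  d/dx[-x^2/4] = -x/2
  d/dx[y^2/36] = y·y'/18
  d/dx[-1] = 0

The pieces without y' make up ∂F/∂x and the coefficient of y' is ∂F/∂y:
  ∂F/∂x = -x/2,
  ∂F/∂y = y/18.

Since d/dx[F] = ∂F/∂x + (∂F/∂y)·y' = 0, solve for y':
  (∂F/∂y)·y' = -∂F/∂x
  dy/dx = -(∂F/∂x)/(∂F/∂y) = -(-x/2)/(y/18) = 9x/y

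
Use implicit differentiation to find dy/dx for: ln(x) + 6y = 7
Take d/dx of both sides. Since y is implicitly a function of x, the chain rule attaches a y' = dy/dx factor whenever we differentiate through y.

Set F(x, y) = (left side) − (right side), so the curve is F = 0. Differentiating each term of F:
  d/dx[6y] = 6·y'
  d/dx[ln(x)] = 1/x
  d/dx[-7] = 0

Collecting, the y'-free part is the partial derivative in x and the y' coefficient is the partial derivative in y:
  ∂F/∂x = 1/x
  ∂F/∂y = 6

so d/dx[F(x, y(x))] = ∂F/∂x + (∂F/∂y)·y' = 0. Rearranging,
  dy/dx = -(∂F/∂x)/(∂F/∂y) = -(1/x)/(6) = -1/(6x)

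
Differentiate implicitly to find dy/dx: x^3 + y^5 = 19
Differentiate the relation implicitly: treat y = y(x) and apply the chain rule, so every y-derivative picks up a y' = dy/dx factor.

With everything moved to the left-hand side, differentiate term by term:
  d/dx[x^3] = 3x^2
  d/dx[y^5] = 5y^4·y'
  d/dx[-19] = 0

Separating the contributions that come from x directly and those that come through y:
  without y':      3x^2
  multiplying y':  5y^4

so (3x^2) + (5y^4)·y' = 0, and therefore
  dy/dx = -(3x^2)/(5y^4) = -3x^2/(5y^4)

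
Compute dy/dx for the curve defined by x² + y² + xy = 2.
Apply d/dx to both sides, remembering that y depends on x. Each occurrence of y therefore brings in a y' = dy/dx via the chain rule.

With F(x, y) equal to the left-hand side minus the right, differentiate F term by term:
  d/dx[x^2] = 2x
  d/dx[xy] = x·y' + y
  d/dx[y^2] = 2y·y'
  d/dx[-2] = 0
Adding these up, d/dx[F] = 0 becomes
  (2x + y) + (x + 2y)·y' = 0,
so isolating y',
  dy/dx = -(2x + y)/(x + 2y) = (-2x - y)/(x + 2y)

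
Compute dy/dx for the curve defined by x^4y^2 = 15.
Take d/dx of both sides. Since y is implicitly a function of x, the chain rule attaches a y' = dy/dx factor whenever we differentiate through y.

Set F(x, y) = (left side) − (right side), so the curve is F = 0. Differentiating each term of F:
  d/dx[x^4y^2] = 2x^4y·y' + 4x^3y^2
  d/dx[-15] = 0

Collecting, the y'-free part is the partial derivative in x and the y' coefficient is the partial derivative in y:
  ∂F/∂x = 4x^3y^2
  ∂F/∂y = 2x^4y

so d/dx[F(x, y(x))] = ∂F/∂x + (∂F/∂y)·y' = 0. Rearranging,
  dy/dx = -(∂F/∂x)/(∂F/∂y) = -(4x^3y^2)/(2x^4y) = -2y/x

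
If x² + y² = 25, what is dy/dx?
Differentiate the relation implicitly: treat y = y(x) and apply the chain rule, so every y-derivative picks up a y' = dy/dx factor.

With everything moved to the left-hand side, differentiate term by term:
  d/dx[x^2] = 2x
  d/dx[y^2] = 2y·y'
  d/dx[-25] = 0

Separating the contributions that come from x directly and those that come through y:
  without y':      2x
  multiplying y':  2y

so (2x) + (2y)·y' = 0, and therefore
  dy/dx = -(2x)/(2y) = -x/y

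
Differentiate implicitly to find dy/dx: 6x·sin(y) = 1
Differentiate the relation implicitly: treat y = y(x) and apply the chain rule, so every y-derivative picks up a y' = dy/dx factor.

With everything moved to the left-hand side, differentiate term by term:
  d/dx[6x·sin(y)] = 6x·y'·cos(y) + 6sin(y)
  d/dx[-1] = 0

Separating the contributions that come from x directly and those that come through y:
  without y':      6sin(y)
  multiplying y':  6x·cos(y)

so (6sin(y)) + (6x·cos(y))·y' = 0, and therefore
  dy/dx = -(6sin(y))/(6x·cos(y)) = -tan(y)/x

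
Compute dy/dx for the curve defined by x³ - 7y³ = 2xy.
Differentiate the relation implicitly: treat y = y(x) and apply the chain rule, so every y-derivative picks up a y' = dy/dx factor.

With everything moved to the left-hand side, differentiate term by term:
  d/dx[x^3] = 3x^2
  d/dx[-2xy] = -2x·y' - 2y
  d/dx[-7y^3] = -21y^2·y'

Separating the contributions that come from x directly and those that come through y:
  without y':      3x^2 - 2y
  multiplying y':  -2x - 21y^2

so (3x^2 - 2y) + (-2x - 21y^2)·y' = 0, and therefore
  dy/dx = -(3x^2 - 2y)/(-2x - 21y^2) = (3x^2 - 2y)/(2x + 21y^2)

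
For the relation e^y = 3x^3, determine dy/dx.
Apply d/dx to both sides, remembering that y depends on x. Each occurrence of y therefore brings in a y' = dy/dx via the chain rule.

With F(x, y) equal to the left-hand side minus the right, differentiate F term by term:
  d/dx[-3x^3] = -9x^2
  d/dx[e^(y)] = y'·e^(y)
Adding these up, d/dx[F] = 0 becomes
  (-9x^2) + (e^(y))·y' = 0,
so isolating y',
  dy/dx = -(-9x^2)/(e^(y)) = 9x^2e^(-y)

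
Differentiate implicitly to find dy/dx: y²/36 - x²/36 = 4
Take d/dx of both sides. Since y is implicitly a function of x, the chain rule attaches a y' = dy/dx factor whenever we differentiate through y.

Set F(x, y) = (left side) − (right side), so the curve is F = 0. Differentiating each term of F:
  d/dx[-x^2/36] = -x/18
  d/dx[y^2/36] = y·y'/18
  d/dx[-4] = 0

Collecting, the y'-free part is the partial derivative in x and the y' coefficient is the partial derivative in y:
  ∂F/∂x = -x/18
  ∂F/∂y = y/18

so d/dx[F(x, y(x))] = ∂F/∂x + (∂F/∂y)·y' = 0. Rearranging,
  dy/dx = -(∂F/∂x)/(∂F/∂y) = -(-x/18)/(y/18) = x/y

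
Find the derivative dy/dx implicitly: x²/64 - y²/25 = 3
Apply d/dx to both sides, remembering that y depends on x. Each occurrence of y therefore brings in a y' = dy/dx via the chain rule.

With F(x, y) equal to the left-hand side minus the right, differentiate F term by term:
  d/dx[x^2/64] = x/32
  d/dx[-y^2/25] = -2y·y'/25
  d/dx[-3] = 0
Adding these up, d/dx[F] = 0 becomes
  (x/32) + (-2y/25)·y' = 0,
so isolating y',
  dy/dx = -(x/32)/(-2y/25) = 25x/(64y)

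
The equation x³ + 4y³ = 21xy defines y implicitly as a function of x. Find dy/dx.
Apply d/dx to both sides, remembering that y depends on x. Each occurrence of y therefore brings in a y' = dy/dx via the chain rule.

With F(x, y) equal to the left-hand side minus the right, differentiate F term by term:
  d/dx[x^3] = 3x^2
  d/dx[-21xy] = -21x·y' - 21y
  d/dx[4y^3] = 12y^2·y'
Adding these up, d/dx[F] = 0 becomes
  (3x^2 - 21y) + (-21x + 12y^2)·y' = 0,
so isolating y',
  dy/dx = -(3x^2 - 21y)/(-21x + 12y^2) = (x^2 - 7y)/(7x - 4y^2)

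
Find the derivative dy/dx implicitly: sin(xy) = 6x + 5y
Take d/dx of both sides. Since y is implicitly a function of x, the chain rule attaches a y' = dy/dx factor whenever we differentiate through y.

Set F(x, y) = (left side) − (right side), so the curve is F = 0. Differentiating each term of F:
  d/dx[-6x] = -6
  d/dx[-5y] = -5·y'
  d/dx[sin(xy)] = (x·y' + y)·cos(xy)

Collecting, the y'-free part is the partial derivative in x and the y' coefficient is the partial derivative in y:
  ∂F/∂x = y·cos(xy) - 6
  ∂F/∂y = x·cos(xy) - 5

so d/dx[F(x, y(x))] = ∂F/∂x + (∂F/∂y)·y' = 0. Rearranging,
  dy/dx = -(∂F/∂x)/(∂F/∂y) = -(y·cos(xy) - 6)/(x·cos(xy) - 5) = (-y·cos(xy) + 6)/(x·cos(xy) - 5)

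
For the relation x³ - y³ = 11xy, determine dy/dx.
Apply d/dx to both sides, remembering that y depends on x. Each occurrence of y therefore brings in a y' = dy/dx via the chain rule.

With F(x, y) equal to the left-hand side minus the right, differentiate F term by term:
  d/dx[x^3] = 3x^2
  d/dx[-11xy] = -11x·y' - 11y
  d/dx[-y^3] = -3y^2·y'
Adding these up, d/dx[F] = 0 becomes
  (3x^2 - 11y) + (-11x - 3y^2)·y' = 0,
so isolating y',
  dy/dx = -(3x^2 - 11y)/(-11x - 3y^2) = (3x^2 - 11y)/(11x + 3y^2)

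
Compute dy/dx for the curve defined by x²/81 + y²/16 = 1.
Apply d/dx to both sides, remembering that y depends on x. Each occurrence of y therefore brings in a y' = dy/dx via the chain rule.

With F(x, y) equal to the left-hand side minus the right, differentiate F term by term:
  d/dx[x^2/81] = 2x/81
  d/dx[y^2/16] = y·y'/8
  d/dx[-1] = 0
Adding these up, d/dx[F] = 0 becomes
  (2x/81) + (y/8)·y' = 0,
so isolating y',
  dy/dx = -(2x/81)/(y/8) = -16x/(81y)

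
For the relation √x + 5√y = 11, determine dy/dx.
Apply d/dx to both sides, remembering that y depends on x. Each occurrence of y therefore brings in a y' = dy/dx via the chain rule.

With F(x, y) equal to the left-hand side minus the right, differentiate F term by term:
  d/dx[√(x)] = 1/(2√(x))
  d/dx[5√(y)] = 5·y'/(2√(y))
  d/dx[-11] = 0
Adding these up, d/dx[F] = 0 becomes
  (1/(2√(x))) + (5/(2√(y)))·y' = 0,
so isolating y',
  dy/dx = -(1/(2√(x)))/(5/(2√(y))) = -√(y)/(5√(x))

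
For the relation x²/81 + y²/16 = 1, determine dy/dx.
Take d/dx of both sides. Since y is implicitly a function of x, the chain rule attaches a y' = dy/dx factor whenever we differentiate through y.

Set F(x, y) = (left side) − (right side), so the curve is F = 0. Differentiating each term of F:
  d/dx[x^2/81] = 2x/81
  d/dx[y^2/16] = y·y'/8
  d/dx[-1] = 0

Collecting, the y'-free part is the partial derivative in x and the y' coefficient is the partial derivative in y:
  ∂F/∂x = 2x/81
  ∂F/∂y = y/8

so d/dx[F(x, y(x))] = ∂F/∂x + (∂F/∂y)·y' = 0. Rearranging,
  dy/dx = -(∂F/∂x)/(∂F/∂y) = -(2x/81)/(y/8) = -16x/(81y)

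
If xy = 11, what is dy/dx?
Differentiate the relation implicitly: treat y = y(x) and apply the chain rule, so every y-derivative picks up a y' = dy/dx factor.

With everything moved to the left-hand side, differentiate term by term:
  d/dx[xy] = x·y' + y
  d/dx[-11] = 0

Separating the contributions that come from x directly and those that come through y:
  without y':      y
  multiplying y':  x

so (y) + (x)·y' = 0, and therefore
  dy/dx = -(y)/(x) = -y/x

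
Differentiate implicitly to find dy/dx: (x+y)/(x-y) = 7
Differentiate both sides with respect to x, treating y as y(x). By the chain rule, any term containing y contributes a factor of y' = dy/dx when we differentiate it.

Move every term to one side and write the relation as F(x, y) = 0. Term by term,
  d/dx[(x + y)/(x - y)] = (y' + 1)/(x - y) + (x + y)(y' - 1)/(x - y)^2
  d/dx[-7] = 0

The pieces without y' make up ∂F/∂x and the coefficient of y' is ∂F/∂y:
  ∂F/∂x = 1/(x - y) - (x + y)/(x - y)^2,
  ∂F/∂y = 1/(x - y) + (x + y)/(x - y)^2.

Since d/dx[F] = ∂F/∂x + (∂F/∂y)·y' = 0, solve for y':
  (∂F/∂y)·y' = -∂F/∂x
  dy/dx = -(∂F/∂x)/(∂F/∂y) = -(1/(x - y) - (x + y)/(x - y)^2)/(1/(x - y) + (x + y)/(x - y)^2)
        = -(-2y/(x - y)^2)/(2x/(x - y)^2) = y/x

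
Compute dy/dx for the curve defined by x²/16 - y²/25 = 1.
Take d/dx of both sides. Since y is implicitly a function of x, the chain rule attaches a y' = dy/dx factor whenever we differentiate through y.

Set F(x, y) = (left side) − (right side), so the curve is F = 0. Differentiating each term of F:
  d/dx[x^2/16] = x/8
  d/dx[-y^2/25] = -2y·y'/25
  d/dx[-1] = 0

Collecting, the y'-free part is the partial derivative in x and the y' coefficient is the partial derivative in y:
  ∂F/∂x = x/8
  ∂F/∂y = -2y/25

so d/dx[F(x, y(x))] = ∂F/∂x + (∂F/∂y)·y' = 0. Rearranging,
  dy/dx = -(∂F/∂x)/(∂F/∂y) = -(x/8)/(-2y/25) = 25x/(16y)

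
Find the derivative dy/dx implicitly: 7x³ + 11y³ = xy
Differentiate the relation implicitly: treat y = y(x) and apply the chain rule, so every y-derivative picks up a y' = dy/dx factor.

With everything moved to the left-hand side, differentiate term by term:
  d/dx[7x^3] = 21x^2
  d/dx[-xy] = -x·y' - y
  d/dx[11y^3] = 33y^2·y'

Separating the contributions that come from x directly and those that come through y:
  without y':      21x^2 - y
  multiplying y':  -x + 33y^2

so (21x^2 - y) + (-x + 33y^2)·y' = 0, and therefore
  dy/dx = -(21x^2 - y)/(-x + 33y^2) = (21x^2 - y)/(x - 33y^2)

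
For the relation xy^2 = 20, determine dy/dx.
Differentiate both sides with respect to x, treating y as y(x). By the chain rule, any term containing y contributes a factor of y' = dy/dx when we differentiate it.

Move every term to one side and write the relation as F(x, y) = 0. Term by term,
  d/dx[xy^2] = 2xy·y' + y^2
  d/dx[-20] = 0

The pieces without y' make up ∂F/∂x and the coefficient of y' is ∂F/∂y:
  ∂F/∂x = y^2,
  ∂F/∂y = 2xy.

Since d/dx[F] = ∂F/∂x + (∂F/∂y)·y' = 0, solve for y':
  (∂F/∂y)·y' = -∂F/∂x
  dy/dx = -(∂F/∂x)/(∂F/∂y) = -(y^2)/(2xy) = -y/(2x)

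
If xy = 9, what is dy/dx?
Differentiate both sides with respect to x, treating y as y(x). By the chain rule, any term containing y contributes a factor of y' = dy/dx when we differentiate it.

Move every term to one side and write the relation as F(x, y) = 0. Term by term,
  d/dx[xy] = x·y' + y
  d/dx[-9] = 0

The pieces without y' make up ∂F/∂x and the coefficient of y' is ∂F/∂y:
  ∂F/∂x = y,
  ∂F/∂y = x.

Since d/dx[F] = ∂F/∂x + (∂F/∂y)·y' = 0, solve for y':
  (∂F/∂y)·y' = -∂F/∂x
  dy/dx = -(∂F/∂x)/(∂F/∂y) = -(y)/(x) = -y/x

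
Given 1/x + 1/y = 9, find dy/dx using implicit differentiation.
Differentiate the relation implicitly: treat y = y(x) and apply the chain rule, so every y-derivative picks up a y' = dy/dx factor.

With everything moved to the left-hand side, differentiate term by term:
  d/dx[1/y] = -y'/y^2
  d/dx[1/x] = -1/x^2
  d/dx[-9] = 0

Separating the contributions that come from x directly and those that come through y:
  without y':      -1/x^2
  multiplying y':  -1/y^2

so (-1/x^2) + (-1/y^2)·y' = 0, and therefore
  dy/dx = -(-1/x^2)/(-1/y^2) = -y^2/x^2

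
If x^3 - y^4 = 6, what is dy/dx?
Differentiate the relation implicitly: treat y = y(x) and apply the chain rule, so every y-derivative picks up a y' = dy/dx factor.

With everything moved to the left-hand side, differentiate term by term:
  d/dx[x^3] = 3x^2
  d/dx[-y^4] = -4y^3·y'
  d/dx[-6] = 0

Separating the contributions that come from x directly and those that come through y:
  without y':      3x^2
  multiplying y':  -4y^3

so (3x^2) + (-4y^3)·y' = 0, and therefore
  dy/dx = -(3x^2)/(-4y^3) = 3x^2/(4y^3)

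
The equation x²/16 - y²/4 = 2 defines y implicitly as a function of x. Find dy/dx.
Differentiate both sides with respect to x, treating y as y(x). By the chain rule, any term containing y contributes a factor of y' = dy/dx when we differentiate it.

Move every term to one side and write the relation as F(x, y) = 0. Term by term,
  d/dx[x^2/16] = x/8
  d/dx[-y^2/4] = -y·y'/2
  d/dx[-2] = 0

The pieces without y' make up ∂F/∂x and the coefficient of y' is ∂F/∂y:
  ∂F/∂x = x/8,
  ∂F/∂y = -y/2.

Since d/dx[F] = ∂F/∂x + (∂F/∂y)·y' = 0, solve for y':
  (∂F/∂y)·y' = -∂F/∂x
  dy/dx = -(∂F/∂x)/(∂F/∂y) = -(x/8)/(-y/2) = x/(4y)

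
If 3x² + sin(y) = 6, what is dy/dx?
Apply d/dx to both sides, remembering that y depends on x. Each occurrence of y therefore brings in a y' = dy/dx via the chain rule.

With F(x, y) equal to the left-hand side minus the right, differentiate F term by term:
  d/dx[3x^2] = 6x
  d/dx[sin(y)] = y'·cos(y)
  d/dx[-6] = 0
Adding these up, d/dx[F] = 0 becomes
  (6x) + (cos(y))·y' = 0,
so isolating y',
  dy/dx = -(6x)/(cos(y)) = -6x/cos(y)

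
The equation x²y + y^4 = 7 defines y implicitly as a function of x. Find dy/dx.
Differentiate the relation implicitly: treat y = y(x) and apply the chain rule, so every y-derivative picks up a y' = dy/dx factor.

With everything moved to the left-hand side, differentiate term by term:
  d/dx[x^2y] = x^2·y' + 2xy
  d/dx[y^4] = 4y^3·y'
  d/dx[-7] = 0

Separating the contributions that come from x directly and those that come through y:
  without y':      2xy
  multiplying y':  x^2 + 4y^3

so (2xy) + (x^2 + 4y^3)·y' = 0, and therefore
  dy/dx = -(2xy)/(x^2 + 4y^3) = -2xy/(x^2 + 4y^3)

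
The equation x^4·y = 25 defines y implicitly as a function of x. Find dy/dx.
Differentiate the relation implicitly: treat y = y(x) and apply the chain rule, so every y-derivative picks up a y' = dy/dx factor.

With everything moved to the left-hand side, differentiate term by term:
  d/dx[x^4y] = x^4·y' + 4x^3y
  d/dx[-25] = 0

Separating the contributions that come from x directly and those that come through y:
  without y':      4x^3y
  multiplying y':  x^4

so (4x^3y) + (x^4)·y' = 0, and therefore
  dy/dx = -(4x^3y)/(x^4) = -4y/x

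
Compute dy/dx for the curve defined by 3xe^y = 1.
Take d/dx of both sides. Since y is implicitly a function of x, the chain rule attaches a y' = dy/dx factor whenever we differentiate through y.

Set F(x, y) = (left side) − (right side), so the curve is F = 0. Differentiating each term of F:
  d/dx[3x·e^(y)] = 3x·y'·e^(y) + 3e^(y)
  d/dx[-1] = 0

Collecting, the y'-free part is the partial derivative in x and the y' coefficient is the partial derivative in y:
  ∂F/∂x = 3e^(y)
  ∂F/∂y = 3x·e^(y)

so d/dx[F(x, y(x))] = ∂F/∂x + (∂F/∂y)·y' = 0. Rearranging,
  dy/dx = -(∂F/∂x)/(∂F/∂y) = -(3e^(y))/(3x·e^(y)) = -1/x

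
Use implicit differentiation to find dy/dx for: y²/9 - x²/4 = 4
Take d/dx of both sides. Since y is implicitly a function of x, the chain rule attaches a y' = dy/dx factor whenever we differentiate through y.

Set F(x, y) = (left side) − (right side), so the curve is F = 0. Differentiating each term of F:
  d/dx[-x^2/4] = -x/2
  d/dx[y^2/9] = 2y·y'/9
  d/dx[-4] = 0

Collecting, the y'-free part is the partial derivative in x and the y' coefficient is the partial derivative in y:
  ∂F/∂x = -x/2
  ∂F/∂y = 2y/9

so d/dx[F(x, y(x))] = ∂F/∂x + (∂F/∂y)·y' = 0. Rearranging,
  dy/dx = -(∂F/∂x)/(∂F/∂y) = -(-x/2)/(2y/9) = 9x/(4y)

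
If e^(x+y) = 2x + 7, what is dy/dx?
Take d/dx of both sides. Since y is implicitly a function of x, the chain rule attaches a y' = dy/dx factor whenever we differentiate through y.

Set F(x, y) = (left side) − (right side), so the curve is F = 0. Differentiating each term of F:
  d/dx[-2x] = -2
  d/dx[e^(x + y)] = (y' + 1)·e^(x + y)
  d/dx[-7] = 0

Collecting, the y'-free part is the partial derivative in x and the y' coefficient is the partial derivative in y:
  ∂F/∂x = e^(x + y) - 2
  ∂F/∂y = e^(x + y)

so d/dx[F(x, y(x))] = ∂F/∂x + (∂F/∂y)·y' = 0. Rearranging,
  dy/dx = -(∂F/∂x)/(∂F/∂y) = -(e^(x + y) - 2)/(e^(x + y)) = 2e^(-x - y) - 1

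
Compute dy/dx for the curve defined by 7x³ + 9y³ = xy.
Take d/dx of both sides. Since y is implicitly a function of x, the chain rule attaches a y' = dy/dx factor whenever we differentiate through y.

Set F(x, y) = (left side) − (right side), so the curve is F = 0. Differentiating each term of F:
  d/dx[7x^3] = 21x^2
  d/dx[-xy] = -x·y' - y
  d/dx[9y^3] = 27y^2·y'

Collecting, the y'-free part is the partial derivative in x and the y' coefficient is the partial derivative in y:
  ∂F/∂x = 21x^2 - y
  ∂F/∂y = -x + 27y^2

so d/dx[F(x, y(x))] = ∂F/∂x + (∂F/∂y)·y' = 0. Rearranging,
  dy/dx = -(∂F/∂x)/(∂F/∂y) = -(21x^2 - y)/(-x + 27y^2) = (21x^2 - y)/(x - 27y^2)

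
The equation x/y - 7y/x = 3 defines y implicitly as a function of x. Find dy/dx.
Differentiate the relation implicitly: treat y = y(x) and apply the chain rule, so every y-derivative picks up a y' = dy/dx factor.

With everything moved to the left-hand side, differentiate term by term:
  d/dx[x/y] = -x·y'/y^2 + 1/y
  d/dx[-7y/x] = -7·y'/x + 7y/x^2
  d/dx[-3] = 0

Separating the contributions that come from x directly and those that come through y:
  without y':      1/y + 7y/x^2
  multiplying y':  -x/y^2 - 7/x

so (1/y + 7y/x^2) + (-x/y^2 - 7/x)·y' = 0, and therefore
  dy/dx = -(1/y + 7y/x^2)/(-x/y^2 - 7/x)
        = -((x^2 + 7y^2)/(x^2y))/(-(x^2 + 7y^2)/(xy^2)) = y/x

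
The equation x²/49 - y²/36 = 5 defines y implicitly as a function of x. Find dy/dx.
Differentiate both sides with respect to x, treating y as y(x). By the chain rule, any term containing y contributes a factor of y' = dy/dx when we differentiate it.

Move every term to one side and write the relation as F(x, y) = 0. Term by term,
  d/dx[x^2/49] = 2x/49
  d/dx[-y^2/36] = -y·y'/18
  d/dx[-5] = 0

The pieces without y' make up ∂F/∂x and the coefficient of y' is ∂F/∂y:
  ∂F/∂x = 2x/49,
  ∂F/∂y = -y/18.

Since d/dx[F] = ∂F/∂x + (∂F/∂y)·y' = 0, solve for y':
  (∂F/∂y)·y' = -∂F/∂x
  dy/dx = -(∂F/∂x)/(∂F/∂y) = -(2x/49)/(-y/18) = 36x/(49y)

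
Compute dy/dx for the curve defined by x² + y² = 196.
Take d/dx of both sides. Since y is implicitly a function of x, the chain rule attaches a y' = dy/dx factor whenever we differentiate through y.

Set F(x, y) = (left side) − (right side), so the curve is F = 0. Differentiating each term of F:
  d/dx[x^2] = 2x
  d/dx[y^2] = 2y·y'
  d/dx[-196] = 0

Collecting, the y'-free part is the partial derivative in x and the y' coefficient is the partial derivative in y:
  ∂F/∂x = 2x
  ∂F/∂y = 2y

so d/dx[F(x, y(x))] = ∂F/∂x + (∂F/∂y)·y' = 0. Rearranging,
  dy/dx = -(∂F/∂x)/(∂F/∂y) = -(2x)/(2y) = -x/y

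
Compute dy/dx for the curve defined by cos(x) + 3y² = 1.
Differentiate both sides with respect to x, treating y as y(x). By the chain rule, any term containing y contributes a factor of y' = dy/dx when we differentiate it.

Move every term to one side and write the relation as F(x, y) = 0. Term by term,
  d/dx[3y^2] = 6y·y'
  d/dx[cos(x)] = -sin(x)
  d/dx[-1] = 0

The pieces without y' make up ∂F/∂x and the coefficient of y' is ∂F/∂y:
  ∂F/∂x = -sin(x),
  ∂F/∂y = 6y.

Since d/dx[F] = ∂F/∂x + (∂F/∂y)·y' = 0, solve for y':
  (∂F/∂y)·y' = -∂F/∂x
  dy/dx = -(∂F/∂x)/(∂F/∂y) = -(-sin(x))/(6y) = sin(x)/(6y)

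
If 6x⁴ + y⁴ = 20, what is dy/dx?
Differentiate the relation implicitly: treat y = y(x) and apply the chain rule, so every y-derivative picks up a y' = dy/dx factor.

With everything moved to the left-hand side, differentiate term by term:
  d/dx[6x^4] = 24x^3
  d/dx[y^4] = 4y^3·y'
  d/dx[-20] = 0

Separating the contributions that come from x directly and those that come through y:
  without y':      24x^3
  multiplying y':  4y^3

so (24x^3) + (4y^3)·y' = 0, and therefore
  dy/dx = -(24x^3)/(4y^3) = -6x^3/y^3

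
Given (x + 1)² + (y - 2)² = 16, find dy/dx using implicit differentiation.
Differentiate the relation implicitly: treat y = y(x) and apply the chain rule, so every y-derivative picks up a y' = dy/dx factor.

With everything moved to the left-hand side, differentiate term by term:
  d/dx[(x + 1)^2] = 2x + 2
  d/dx[(y - 2)^2] = 2·y'(y - 2)
  d/dx[-16] = 0

Separating the contributions that come from x directly and those that come through y:
  without y':      2x + 2
  multiplying y':  2y - 4

so (2x + 2) + (2y - 4)·y' = 0, and therefore
  dy/dx = -(2x + 2)/(2y - 4) = (-x - 1)/(y - 2)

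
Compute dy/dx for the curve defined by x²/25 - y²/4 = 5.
Differentiate the relation implicitly: treat y = y(x) and apply the chain rule, so every y-derivative picks up a y' = dy/dx factor.

With everything moved to the left-hand side, differentiate term by term:
  d/dx[x^2/25] = 2x/25
  d/dx[-y^2/4] = -y·y'/2
  d/dx[-5] = 0

Separating the contributions that come from x directly and those that come through y:
  without y':      2x/25
  multiplying y':  -y/2

so (2x/25) + (-y/2)·y' = 0, and therefore
  dy/dx = -(2x/25)/(-y/2) = 4x/(25y)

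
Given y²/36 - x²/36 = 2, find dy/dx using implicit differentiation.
Differentiate the relation implicitly: treat y = y(x) and apply the chain rule, so every y-derivative picks up a y' = dy/dx factor.

With everything moved to the left-hand side, differentiate term by term:
  d/dx[-x^2/36] = -x/18
  d/dx[y^2/36] = y·y'/18
  d/dx[-2] = 0

Separating the contributions that come from x directly and those that come through y:
  without y':      -x/18
  multiplying y':  y/18

so (-x/18) + (y/18)·y' = 0, and therefore
  dy/dx = -(-x/18)/(y/18) = x/y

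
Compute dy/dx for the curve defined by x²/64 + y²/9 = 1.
Apply d/dx to both sides, remembering that y depends on x. Each occurrence of y therefore brings in a y' = dy/dx via the chain rule.

With F(x, y) equal to the left-hand side minus the right, differentiate F term by term:
  d/dx[x^2/64] = x/32
  d/dx[y^2/9] = 2y·y'/9
  d/dx[-1] = 0
Adding these up, d/dx[F] = 0 becomes
  (x/32) + (2y/9)·y' = 0,
so isolating y',
  dy/dx = -(x/32)/(2y/9) = -9x/(64y)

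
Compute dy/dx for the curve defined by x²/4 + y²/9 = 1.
Take d/dx of both sides. Since y is implicitly a function of x, the chain rule attaches a y' = dy/dx factor whenever we differentiate through y.

Set F(x, y) = (left side) − (right side), so the curve is F = 0. Differentiating each term of F:
  d/dx[x^2/4] = x/2
  d/dx[y^2/9] = 2y·y'/9
  d/dx[-1] = 0

Collecting, the y'-free part is the partial derivative in x and the y' coefficient is the partial derivative in y:
  ∂F/∂x = x/2
  ∂F/∂y = 2y/9

so d/dx[F(x, y(x))] = ∂F/∂x + (∂F/∂y)·y' = 0. Rearranging,
  dy/dx = -(∂F/∂x)/(∂F/∂y) = -(x/2)/(2y/9) = -9x/(4y)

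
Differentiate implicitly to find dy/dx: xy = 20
Take d/dx of both sides. Since y is implicitly a function of x, the chain rule attaches a y' = dy/dx factor whenever we differentiate through y.

Set F(x, y) = (left side) − (right side), so the curve is F = 0. Differentiating each term of F:
  d/dx[xy] = x·y' + y
  d/dx[-20] = 0

Collecting, the y'-free part is the partial derivative in x and the y' coefficient is the partial derivative in y:
  ∂F/∂x = y
  ∂F/∂y = x

so d/dx[F(x, y(x))] = ∂F/∂x + (∂F/∂y)·y' = 0. Rearranging,
  dy/dx = -(∂F/∂x)/(∂F/∂y) = -(y)/(x) = -y/x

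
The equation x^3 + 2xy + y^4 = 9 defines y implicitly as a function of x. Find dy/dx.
Differentiate the relation implicitly: treat y = y(x) and apply the chain rule, so every y-derivative picks up a y' = dy/dx factor.

With everything moved to the left-hand side, differentiate term by term:
  d/dx[x^3] = 3x^2
  d/dx[2xy] = 2x·y' + 2y
  d/dx[y^4] = 4y^3·y'
  d/dx[-9] = 0

Separating the contributions that come from x directly and those that come through y:
  without y':      3x^2 + 2y
  multiplying y':  2x + 4y^3

so (3x^2 + 2y) + (2x + 4y^3)·y' = 0, and therefore
  dy/dx = -(3x^2 + 2y)/(2x + 4y^3) = (-3x^2/2 - y)/(x + 2y^3)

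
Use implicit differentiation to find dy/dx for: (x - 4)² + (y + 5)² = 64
Differentiate both sides with respect to x, treating y as y(x). By the chain rule, any term containing y contributes a factor of y' = dy/dx when we differentiate it.

Move every term to one side and write the relation as F(x, y) = 0. Term by term,
  d/dx[(x - 4)^2] = 2x - 8
  d/dx[(y + 5)^2] = 2·y'(y + 5)
  d/dx[-64] = 0

The pieces without y' make up ∂F/∂x and the coefficient of y' is ∂F/∂y:
  ∂F/∂x = 2x - 8,
  ∂F/∂y = 2y + 10.

Since d/dx[F] = ∂F/∂x + (∂F/∂y)·y' = 0, solve for y':
  (∂F/∂y)·y' = -∂F/∂x
  dy/dx = -(∂F/∂x)/(∂F/∂y) = -(2x - 8)/(2y + 10) = (4 - x)/(y + 5)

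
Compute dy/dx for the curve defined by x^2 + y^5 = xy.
Differentiate the relation implicitly: treat y = y(x) and apply the chain rule, so every y-derivative picks up a y' = dy/dx factor.

With everything moved to the left-hand side, differentiate term by term:
  d/dx[x^2] = 2x
  d/dx[-xy] = -x·y' - y
  d/dx[y^5] = 5y^4·y'

Separating the contributions that come from x directly and those that come through y:
  without y':      2x - y
  multiplying y':  -x + 5y^4

so (2x - y) + (-x + 5y^4)·y' = 0, and therefore
  dy/dx = -(2x - y)/(-x + 5y^4) = (2x - y)/(x - 5y^4)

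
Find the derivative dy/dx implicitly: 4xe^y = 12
Apply d/dx to both sides, remembering that y depends on x. Each occurrence of y therefore brings in a y' = dy/dx via the chain rule.

With F(x, y) equal to the left-hand side minus the right, differentiate F term by term:
  d/dx[4x·e^(y)] = 4x·y'·e^(y) + 4e^(y)
  d/dx[-12] = 0
Adding these up, d/dx[F] = 0 becomes
  (4e^(y)) + (4x·e^(y))·y' = 0,
so isolating y',
  dy/dx = -(4e^(y))/(4x·e^(y)) = -1/x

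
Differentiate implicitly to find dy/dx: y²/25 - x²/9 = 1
Differentiate the relation implicitly: treat y = y(x) and apply the chain rule, so every y-derivative picks up a y' = dy/dx factor.

With everything moved to the left-hand side, differentiate term by term:
  d/dx[-x^2/9] = -2x/9
  d/dx[y^2/25] = 2y·y'/25
  d/dx[-1] = 0

Separating the contributions that come from x directly and those that come through y:
  without y':      -2x/9
  multiplying y':  2y/25

so (-2x/9) + (2y/25)·y' = 0, and therefore
  dy/dx = -(-2x/9)/(2y/25) = 25x/(9y)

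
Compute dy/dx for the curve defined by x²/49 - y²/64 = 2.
Take d/dx of both sides. Since y is implicitly a function of x, the chain rule attaches a y' = dy/dx factor whenever we differentiate through y.

Set F(x, y) = (left side) − (right side), so the curve is F = 0. Differentiating each term of F:
  d/dx[x^2/49] = 2x/49
  d/dx[-y^2/64] = -y·y'/32
  d/dx[-2] = 0

Collecting, the y'-free part is the partial derivative in x and the y' coefficient is the partial derivative in y:
  ∂F/∂x = 2x/49
  ∂F/∂y = -y/32

so d/dx[F(x, y(x))] = ∂F/∂x + (∂F/∂y)·y' = 0. Rearranging,
  dy/dx = -(∂F/∂x)/(∂F/∂y) = -(2x/49)/(-y/32) = 64x/(49y)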